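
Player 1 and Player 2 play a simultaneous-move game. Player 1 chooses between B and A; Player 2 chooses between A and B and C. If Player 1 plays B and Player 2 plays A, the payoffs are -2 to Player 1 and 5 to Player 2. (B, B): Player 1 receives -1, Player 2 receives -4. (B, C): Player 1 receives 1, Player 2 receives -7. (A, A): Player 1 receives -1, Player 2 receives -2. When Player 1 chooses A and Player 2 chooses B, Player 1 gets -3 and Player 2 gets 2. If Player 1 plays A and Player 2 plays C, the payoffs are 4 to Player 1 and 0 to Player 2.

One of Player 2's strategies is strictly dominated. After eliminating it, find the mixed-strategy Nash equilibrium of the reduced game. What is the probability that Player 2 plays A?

Player 2's strategy C is strictly dominated by B: -4 > -7 and 2 > 0. Eliminate C.
Player 2's mix must leave Player 1 indifferent between B and A.
  Player 1's payoff to B: q·(-2) + (1−q)·(-1) = -q - 1
  Player 1's payoff to A: q·(-1) + (1−q)·(-3) = 2q - 3
  -q - 1 = 2q - 3  ⇒  -3q = -2  ⇒  q = 2/3.

q = 2/3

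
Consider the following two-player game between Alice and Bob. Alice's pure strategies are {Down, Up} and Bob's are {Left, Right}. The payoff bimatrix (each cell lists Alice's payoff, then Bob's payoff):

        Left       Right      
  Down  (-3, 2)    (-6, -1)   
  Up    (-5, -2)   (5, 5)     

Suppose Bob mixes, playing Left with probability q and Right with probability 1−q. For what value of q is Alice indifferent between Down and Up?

q = 11/13

In a mixed equilibrium Alice is indifferent between Down and Up; this condition fixes q.
  Alice's expected payoff from Down: q·(-3) + (1−q)·(-6) = 3q - 6
  Alice's expected payoff from Up: q·(-5) + (1−q)·5 = -10q + 5
  3q - 6 = -10q + 5  ⇒  13q = 11  ⇒  q = 11/13.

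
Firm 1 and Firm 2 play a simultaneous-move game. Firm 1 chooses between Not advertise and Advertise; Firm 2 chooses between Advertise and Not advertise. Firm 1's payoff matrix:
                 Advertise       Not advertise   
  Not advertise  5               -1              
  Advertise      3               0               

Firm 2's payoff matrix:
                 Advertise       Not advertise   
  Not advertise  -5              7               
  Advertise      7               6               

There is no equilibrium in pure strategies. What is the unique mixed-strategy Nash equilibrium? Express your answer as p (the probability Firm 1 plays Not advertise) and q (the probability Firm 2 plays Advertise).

p = 1/13, q = 1/3

Set Firm 2's expected payoff from Advertise equal to that from Not advertise:
  Firm 2's payoff to Advertise: p·(-5) + (1−p)·7 = -12p + 7
  Firm 2's payoff to Not advertise: p·7 + (1−p)·6 = p + 6
  -12p + 7 = p + 6  ⇒  -13p = -1  ⇒  p = 1/13.
Firm 1's indifference between Not advertise and Advertise determines Firm 2's mixing probability q:
  Firm 1's expected payoff from Not advertise: q·5 + (1−q)·(-1) = 6q - 1
  Firm 1's expected payoff from Advertise: q·3 + (1−q)·0 = 3q
  6q - 1 = 3q  ⇒  3q = 1  ⇒  q = 1/3.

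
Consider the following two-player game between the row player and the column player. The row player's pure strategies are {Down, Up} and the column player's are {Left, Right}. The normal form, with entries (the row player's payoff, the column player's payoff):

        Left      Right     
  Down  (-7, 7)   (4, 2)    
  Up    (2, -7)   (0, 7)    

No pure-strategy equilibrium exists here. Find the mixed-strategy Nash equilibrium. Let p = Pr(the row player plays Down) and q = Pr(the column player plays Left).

For the column player to be willing to mix, the column player must be indifferent between Left and Right, which pins down the row player's mix.
  the column player's payoff to Left: p·7 + (1−p)·(-7) = 14p - 7
  the column player's payoff to Right: p·2 + (1−p)·7 = -5p + 7
  14p - 7 = -5p + 7  ⇒  19p = 14  ⇒  p = 14/19.
In a mixed equilibrium the row player is indifferent between Down and Up; this condition fixes q.
  the row player's expected payoff from Down: q·(-7) + (1−q)·4 = -11q + 4
  the row player's expected payoff from Up: q·2 + (1−q)·0 = 2q
  -11q + 4 = 2q  ⇒  -13q = -4  ⇒  q = 4/13.

p = 14/19, q = 4/13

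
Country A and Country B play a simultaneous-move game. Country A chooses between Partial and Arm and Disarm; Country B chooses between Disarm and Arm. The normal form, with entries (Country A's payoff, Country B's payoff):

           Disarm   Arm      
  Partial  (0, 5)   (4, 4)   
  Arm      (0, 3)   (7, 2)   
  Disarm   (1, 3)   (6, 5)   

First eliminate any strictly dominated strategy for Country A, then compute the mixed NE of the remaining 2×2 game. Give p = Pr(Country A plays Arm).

p = 2/3

Country A's strategy Partial is strictly dominated by Disarm: 1 > 0 and 6 > 4. Eliminate Partial.
Country B's indifference between Disarm and Arm determines Country A's mixing probability p:
  Country B's payoff from Disarm: p·3 + (1−p)·3 = 3
  Country B's payoff from Arm: p·2 + (1−p)·5 = -3p + 5
  3 = -3p + 5  ⇒  3p = 2  ⇒  p = 2/3.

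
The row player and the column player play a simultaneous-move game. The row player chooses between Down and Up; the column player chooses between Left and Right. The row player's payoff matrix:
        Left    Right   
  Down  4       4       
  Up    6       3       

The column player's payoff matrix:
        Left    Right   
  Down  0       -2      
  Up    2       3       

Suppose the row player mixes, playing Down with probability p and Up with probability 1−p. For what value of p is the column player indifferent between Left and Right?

For the column player to be willing to mix, the column player must be indifferent between Left and Right, which pins down the row player's mix.
  the column player's payoff to Left: p·0 + (1−p)·2 = -2p + 2
  the column player's payoff to Right: p·(-2) + (1−p)·3 = -5p + 3
  -2p + 2 = -5p + 3  ⇒  3p = 1  ⇒  p = 1/3.

p = 1/3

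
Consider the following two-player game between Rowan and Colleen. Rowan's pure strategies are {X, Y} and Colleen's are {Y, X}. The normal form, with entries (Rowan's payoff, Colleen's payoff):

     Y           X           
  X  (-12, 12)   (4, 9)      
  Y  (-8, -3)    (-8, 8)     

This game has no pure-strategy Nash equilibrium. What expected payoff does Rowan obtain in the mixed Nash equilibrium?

Colleen's mix must leave Rowan indifferent between X and Y.
  Rowan's payoff to X: q·(-12) + (1−q)·4 = -16q + 4
  Rowan's payoff to Y: q·(-8) + (1−q)·(-8) = -8
  -16q + 4 = -8  ⇒  -16q = -12  ⇒  q = 3/4.
At equilibrium Rowan is indifferent across rows, so Rowan's payoff equals the payoff from X: (3/4)·(-12) + (1/4)·4 = -8.

-8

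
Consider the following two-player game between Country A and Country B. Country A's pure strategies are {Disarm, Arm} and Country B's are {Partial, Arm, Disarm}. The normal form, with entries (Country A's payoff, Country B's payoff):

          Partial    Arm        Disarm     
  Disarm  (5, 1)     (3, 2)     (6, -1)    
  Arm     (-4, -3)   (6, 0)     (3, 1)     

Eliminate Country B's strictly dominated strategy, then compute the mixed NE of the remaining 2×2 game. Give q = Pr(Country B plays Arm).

Country B's strategy Partial is strictly dominated by Arm: 2 > 1 and 0 > -3. Eliminate Partial.
Set Country A's expected payoff from Disarm equal to that from Arm:
  Country A's payoff to Disarm: q·3 + (1−q)·6 = -3q + 6
  Country A's payoff to Arm: q·6 + (1−q)·3 = 3q + 3
  -3q + 6 = 3q + 3  ⇒  -6q = -3  ⇒  q = 1/2.

q = 1/2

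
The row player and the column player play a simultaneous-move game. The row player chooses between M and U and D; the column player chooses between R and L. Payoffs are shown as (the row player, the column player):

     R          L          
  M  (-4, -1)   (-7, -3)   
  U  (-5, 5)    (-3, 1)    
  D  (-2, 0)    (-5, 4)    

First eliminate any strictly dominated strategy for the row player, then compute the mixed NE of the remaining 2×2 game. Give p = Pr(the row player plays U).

p = 1/2

The row player's strategy M is strictly dominated by D: -2 > -4 and -5 > -7. Eliminate M.
In a mixed equilibrium the column player is indifferent between R and L; this condition fixes p.
  the column player's payoff to R: p·5 + (1−p)·0 = 5p
  the column player's payoff to L: p·1 + (1−p)·4 = -3p + 4
  5p = -3p + 4  ⇒  8p = 4  ⇒  p = 1/2.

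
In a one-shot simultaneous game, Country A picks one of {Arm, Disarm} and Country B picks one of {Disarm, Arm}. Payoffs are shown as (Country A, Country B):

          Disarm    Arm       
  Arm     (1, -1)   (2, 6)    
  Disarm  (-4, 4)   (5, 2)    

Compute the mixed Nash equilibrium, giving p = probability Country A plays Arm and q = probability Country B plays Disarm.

Country B's indifference between Disarm and Arm determines Country A's mixing probability p:
  Country B's payoff to Disarm: p·(-1) + (1−p)·4 = -5p + 4
  Country B's payoff to Arm: p·6 + (1−p)·2 = 4p + 2
  -5p + 4 = 4p + 2  ⇒  -9p = -2  ⇒  p = 2/9.
Country B's mix must leave Country A indifferent between Arm and Disarm.
  Country A's payoff to Arm: q·1 + (1−q)·2 = -q + 2
  Country A's payoff to Disarm: q·(-4) + (1−q)·5 = -9q + 5
  -q + 2 = -9q + 5  ⇒  8q = 3  ⇒  q = 3/8.

p = 2/9, q = 3/8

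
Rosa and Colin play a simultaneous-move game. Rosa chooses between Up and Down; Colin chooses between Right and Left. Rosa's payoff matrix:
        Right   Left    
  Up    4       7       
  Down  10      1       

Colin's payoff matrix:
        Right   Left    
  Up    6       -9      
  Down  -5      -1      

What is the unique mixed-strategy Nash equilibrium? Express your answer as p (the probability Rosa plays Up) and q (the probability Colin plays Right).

In a mixed equilibrium Colin is indifferent between Right and Left; this condition fixes p.
  Colin's payoff from Right: p·6 + (1−p)·(-5) = 11p - 5
  Colin's payoff from Left: p·(-9) + (1−p)·(-1) = -8p - 1
  11p - 5 = -8p - 1  ⇒  19p = 4  ⇒  p = 4/19.
Rosa's indifference between Up and Down determines Colin's mixing probability q:
  Rosa's payoff from Up: q·4 + (1−q)·7 = -3q + 7
  Rosa's payoff from Down: q·10 + (1−q)·1 = 9q + 1
  -3q + 7 = 9q + 1  ⇒  -12q = -6  ⇒  q = 1/2.

p = 4/19, q = 1/2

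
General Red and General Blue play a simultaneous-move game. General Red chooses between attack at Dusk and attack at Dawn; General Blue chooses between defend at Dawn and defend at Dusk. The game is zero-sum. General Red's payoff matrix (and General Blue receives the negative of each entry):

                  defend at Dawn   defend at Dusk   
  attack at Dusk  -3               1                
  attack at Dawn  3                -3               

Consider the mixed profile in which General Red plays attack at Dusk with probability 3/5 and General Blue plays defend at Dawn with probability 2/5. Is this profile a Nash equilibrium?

Yes

Check General Blue's indifference given General Red's mix p = 3/5:
  payoff from defend at Dawn = 3/5; payoff from defend at Dusk = 3/5 — equal.
Check General Red's indifference given General Blue's mix q = 2/5:
  payoff from attack at Dusk = -3/5; payoff from attack at Dawn = -3/5 — equal.
Both players are indifferent, so neither can profitably deviate.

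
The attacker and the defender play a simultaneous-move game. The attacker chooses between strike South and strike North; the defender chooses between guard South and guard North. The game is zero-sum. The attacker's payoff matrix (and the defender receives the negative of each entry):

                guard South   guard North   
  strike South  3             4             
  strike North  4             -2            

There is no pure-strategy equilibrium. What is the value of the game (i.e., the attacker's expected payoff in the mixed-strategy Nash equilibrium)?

v = 22/7

The attacker's indifference between strike South and strike North determines the defender's mixing probability q:
  the attacker's payoff from strike South: q·3 + (1−q)·4 = -q + 4
  the attacker's payoff from strike North: q·4 + (1−q)·(-2) = 6q - 2
  -q + 4 = 6q - 2  ⇒  -7q = -6  ⇒  q = 6/7.
The value is the attacker's expected payoff against this mix (using strike South): (6/7)·3 + (1/7)·4 = 22/7.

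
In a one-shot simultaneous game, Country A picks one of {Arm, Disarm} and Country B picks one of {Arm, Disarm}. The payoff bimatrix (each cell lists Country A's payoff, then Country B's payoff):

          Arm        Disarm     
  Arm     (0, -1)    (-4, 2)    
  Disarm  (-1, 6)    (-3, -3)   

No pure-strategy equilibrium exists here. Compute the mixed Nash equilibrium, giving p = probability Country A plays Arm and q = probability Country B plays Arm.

In a mixed equilibrium Country B is indifferent between Arm and Disarm; this condition fixes p.
  Country B's expected payoff from Arm: p·(-1) + (1−p)·6 = -7p + 6
  Country B's expected payoff from Disarm: p·2 + (1−p)·(-3) = 5p - 3
  -7p + 6 = 5p - 3  ⇒  -12p = -9  ⇒  p = 3/4.
Set Country A's expected payoff from Arm equal to that from Disarm:
  Country A's expected payoff from Arm: q·0 + (1−q)·(-4) = 4q - 4
  Country A's expected payoff from Disarm: q·(-1) + (1−q)·(-3) = 2q - 3
  4q - 4 = 2q - 3  ⇒  2q = 1  ⇒  q = 1/2.

p = 3/4, q = 1/2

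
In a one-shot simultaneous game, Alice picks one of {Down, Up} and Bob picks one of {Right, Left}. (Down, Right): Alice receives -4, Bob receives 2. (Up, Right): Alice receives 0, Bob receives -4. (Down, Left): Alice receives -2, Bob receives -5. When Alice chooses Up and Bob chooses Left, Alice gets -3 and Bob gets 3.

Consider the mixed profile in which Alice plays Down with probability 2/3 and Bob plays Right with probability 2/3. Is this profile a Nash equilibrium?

No

Given Alice's mix p = 2/3, Bob's payoff from Right is 0 but from Left is -7/3. Bob strictly prefers Right, so Bob would not mix.
So the proposed profile is not a Nash equilibrium.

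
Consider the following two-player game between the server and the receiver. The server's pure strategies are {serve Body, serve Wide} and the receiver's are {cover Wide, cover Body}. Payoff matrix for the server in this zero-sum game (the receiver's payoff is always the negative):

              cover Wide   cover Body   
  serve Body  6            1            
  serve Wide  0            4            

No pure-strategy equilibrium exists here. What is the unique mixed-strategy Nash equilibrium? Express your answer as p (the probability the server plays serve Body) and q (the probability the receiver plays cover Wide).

In a mixed equilibrium the receiver is indifferent between cover Wide and cover Body; this condition fixes p.
  the receiver's payoff to cover Wide: p·(-6) + (1−p)·0 = -6p
  the receiver's payoff to cover Body: p·(-1) + (1−p)·(-4) = 3p - 4
  -6p = 3p - 4  ⇒  -9p = -4  ⇒  p = 4/9.
The server's indifference between serve Body and serve Wide determines the receiver's mixing probability q:
  the server's expected payoff from serve Body: q·6 + (1−q)·1 = 5q + 1
  the server's expected payoff from serve Wide: q·0 + (1−q)·4 = -4q + 4
  5q + 1 = -4q + 4  ⇒  9q = 3  ⇒  q = 1/3.

p = 4/9, q = 1/3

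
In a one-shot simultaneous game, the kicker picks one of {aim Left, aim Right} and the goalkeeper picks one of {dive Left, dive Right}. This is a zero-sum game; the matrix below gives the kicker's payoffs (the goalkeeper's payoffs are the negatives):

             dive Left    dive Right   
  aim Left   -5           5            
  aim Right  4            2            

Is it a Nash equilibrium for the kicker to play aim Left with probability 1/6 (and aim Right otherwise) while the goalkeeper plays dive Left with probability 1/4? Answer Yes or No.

Check the goalkeeper's indifference given the kicker's mix p = 1/6:
  payoff from dive Left = -5/2; payoff from dive Right = -5/2 — equal.
Check the kicker's indifference given the goalkeeper's mix q = 1/4:
  payoff from aim Left = 5/2; payoff from aim Right = 5/2 — equal.
Both players are indifferent, so neither can profitably deviate.

Yes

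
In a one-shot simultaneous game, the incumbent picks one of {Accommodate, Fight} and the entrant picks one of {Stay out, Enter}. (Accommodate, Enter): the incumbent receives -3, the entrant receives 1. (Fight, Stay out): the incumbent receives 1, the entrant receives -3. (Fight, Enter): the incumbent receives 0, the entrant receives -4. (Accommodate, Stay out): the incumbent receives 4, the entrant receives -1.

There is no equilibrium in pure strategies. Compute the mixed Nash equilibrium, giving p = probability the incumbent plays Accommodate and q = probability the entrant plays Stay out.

Set the entrant's expected payoff from Stay out equal to that from Enter:
  the entrant's expected payoff from Stay out: p·(-1) + (1−p)·(-3) = 2p - 3
  the entrant's expected payoff from Enter: p·1 + (1−p)·(-4) = 5p - 4
  2p - 3 = 5p - 4  ⇒  -3p = -1  ⇒  p = 1/3.
In a mixed equilibrium the incumbent is indifferent between Accommodate and Fight; this condition fixes q.
  the incumbent's payoff from Accommodate: q·4 + (1−q)·(-3) = 7q - 3
  the incumbent's payoff from Fight: q·1 + (1−q)·0 = q
  7q - 3 = q  ⇒  6q = 3  ⇒  q = 1/2.

p = 1/3, q = 1/2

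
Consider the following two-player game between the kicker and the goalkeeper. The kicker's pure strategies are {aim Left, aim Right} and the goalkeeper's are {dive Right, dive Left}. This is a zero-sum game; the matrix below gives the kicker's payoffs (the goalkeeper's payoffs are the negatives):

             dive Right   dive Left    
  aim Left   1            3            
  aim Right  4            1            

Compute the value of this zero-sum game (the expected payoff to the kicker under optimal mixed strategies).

v = 11/5

For the kicker to be willing to mix, the kicker must be indifferent between aim Left and aim Right, which pins down the goalkeeper's mix.
  the kicker's expected payoff from aim Left: q·1 + (1−q)·3 = -2q + 3
  the kicker's expected payoff from aim Right: q·4 + (1−q)·1 = 3q + 1
  -2q + 3 = 3q + 1  ⇒  -5q = -2  ⇒  q = 2/5.
The value is the kicker's expected payoff against this mix (using aim Left): (2/5)·1 + (3/5)·3 = 11/5.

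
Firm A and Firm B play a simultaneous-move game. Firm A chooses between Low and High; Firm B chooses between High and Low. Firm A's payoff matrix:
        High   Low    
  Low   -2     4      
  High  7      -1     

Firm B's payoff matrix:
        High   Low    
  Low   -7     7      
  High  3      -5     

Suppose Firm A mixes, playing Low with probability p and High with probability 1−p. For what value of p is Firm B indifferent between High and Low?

Firm A's mix must leave Firm B indifferent between High and Low.
  Firm B's payoff from High: p·(-7) + (1−p)·3 = -10p + 3
  Firm B's payoff from Low: p·7 + (1−p)·(-5) = 12p - 5
  -10p + 3 = 12p - 5  ⇒  -22p = -8  ⇒  p = 4/11.

p = 4/11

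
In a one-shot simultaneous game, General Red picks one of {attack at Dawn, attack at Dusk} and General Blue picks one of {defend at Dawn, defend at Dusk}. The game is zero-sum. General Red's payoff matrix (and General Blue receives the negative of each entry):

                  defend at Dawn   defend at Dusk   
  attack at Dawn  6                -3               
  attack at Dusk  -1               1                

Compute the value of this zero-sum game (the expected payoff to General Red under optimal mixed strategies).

v = 3/11

In a mixed equilibrium General Red is indifferent between attack at Dawn and attack at Dusk; this condition fixes q.
  General Red's expected payoff from attack at Dawn: q·6 + (1−q)·(-3) = 9q - 3
  General Red's expected payoff from attack at Dusk: q·(-1) + (1−q)·1 = -2q + 1
  9q - 3 = -2q + 1  ⇒  11q = 4  ⇒  q = 4/11.
The value is General Red's expected payoff against this mix (using attack at Dawn): (4/11)·6 + (7/11)·(-3) = 3/11.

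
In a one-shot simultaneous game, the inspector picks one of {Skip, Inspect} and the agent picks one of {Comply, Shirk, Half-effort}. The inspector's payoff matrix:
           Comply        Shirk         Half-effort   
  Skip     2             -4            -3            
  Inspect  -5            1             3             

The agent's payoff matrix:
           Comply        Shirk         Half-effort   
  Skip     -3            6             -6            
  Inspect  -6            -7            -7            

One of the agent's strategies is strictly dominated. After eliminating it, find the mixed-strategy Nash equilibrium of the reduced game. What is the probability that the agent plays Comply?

q = 5/12

The agent's strategy Half-effort is strictly dominated by Comply: -3 > -6 and -6 > -7. Eliminate Half-effort.
In a mixed equilibrium the inspector is indifferent between Skip and Inspect; this condition fixes q.
  the inspector's payoff from Skip: q·2 + (1−q)·(-4) = 6q - 4
  the inspector's payoff from Inspect: q·(-5) + (1−q)·1 = -6q + 1
  6q - 4 = -6q + 1  ⇒  12q = 5  ⇒  q = 5/12.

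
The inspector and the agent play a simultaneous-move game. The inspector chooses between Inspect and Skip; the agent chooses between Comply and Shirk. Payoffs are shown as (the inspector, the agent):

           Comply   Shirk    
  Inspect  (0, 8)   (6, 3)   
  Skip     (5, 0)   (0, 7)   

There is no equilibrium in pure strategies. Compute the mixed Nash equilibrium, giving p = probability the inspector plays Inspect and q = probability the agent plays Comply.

For the agent to be willing to mix, the agent must be indifferent between Comply and Shirk, which pins down the inspector's mix.
  the agent's payoff from Comply: p·8 + (1−p)·0 = 8p
  the agent's payoff from Shirk: p·3 + (1−p)·7 = -4p + 7
  8p = -4p + 7  ⇒  12p = 7  ⇒  p = 7/12.
The agent's mix must leave the inspector indifferent between Inspect and Skip.
  the inspector's payoff from Inspect: q·0 + (1−q)·6 = -6q + 6
  the inspector's payoff from Skip: q·5 + (1−q)·0 = 5q
  -6q + 6 = 5q  ⇒  -11q = -6  ⇒  q = 6/11.

p = 7/12, q = 6/11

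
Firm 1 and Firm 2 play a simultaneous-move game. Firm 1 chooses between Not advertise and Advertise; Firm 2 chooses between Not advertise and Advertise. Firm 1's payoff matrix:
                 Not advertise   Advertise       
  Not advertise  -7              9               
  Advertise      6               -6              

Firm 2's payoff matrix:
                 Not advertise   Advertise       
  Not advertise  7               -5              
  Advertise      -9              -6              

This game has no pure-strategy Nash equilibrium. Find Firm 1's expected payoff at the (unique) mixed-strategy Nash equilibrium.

3/7

Firm 2's mix must leave Firm 1 indifferent between Not advertise and Advertise.
  Firm 1's expected payoff from Not advertise: q·(-7) + (1−q)·9 = -16q + 9
  Firm 1's expected payoff from Advertise: q·6 + (1−q)·(-6) = 12q - 6
  -16q + 9 = 12q - 6  ⇒  -28q = -15  ⇒  q = 15/28.
At equilibrium Firm 1 is indifferent across rows, so Firm 1's payoff equals the payoff from Not advertise: (15/28)·(-7) + (13/28)·9 = 3/7.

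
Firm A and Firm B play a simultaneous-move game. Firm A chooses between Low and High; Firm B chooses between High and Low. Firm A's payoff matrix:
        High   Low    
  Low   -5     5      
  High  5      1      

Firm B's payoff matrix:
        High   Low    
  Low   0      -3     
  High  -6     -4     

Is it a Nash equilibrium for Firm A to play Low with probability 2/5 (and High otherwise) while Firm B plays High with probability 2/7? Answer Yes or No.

Yes

Check Firm B's indifference given Firm A's mix p = 2/5:
  payoff from High = -18/5; payoff from Low = -18/5 — equal.
Check Firm A's indifference given Firm B's mix q = 2/7:
  payoff from Low = 15/7; payoff from High = 15/7 — equal.
Both players are indifferent, so neither can profitably deviate.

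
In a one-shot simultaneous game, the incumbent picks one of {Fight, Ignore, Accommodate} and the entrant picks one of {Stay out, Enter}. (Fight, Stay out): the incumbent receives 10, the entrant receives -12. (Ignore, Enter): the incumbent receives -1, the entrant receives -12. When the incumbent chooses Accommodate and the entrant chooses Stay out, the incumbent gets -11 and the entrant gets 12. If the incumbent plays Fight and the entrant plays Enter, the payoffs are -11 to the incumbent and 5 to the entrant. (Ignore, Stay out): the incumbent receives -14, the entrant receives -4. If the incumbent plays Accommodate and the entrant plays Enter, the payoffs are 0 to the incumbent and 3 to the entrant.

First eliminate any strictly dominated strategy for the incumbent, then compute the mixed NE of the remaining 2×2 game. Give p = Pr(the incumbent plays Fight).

The incumbent's strategy Ignore is strictly dominated by Accommodate: -11 > -14 and 0 > -1. Eliminate Ignore.
In a mixed equilibrium the entrant is indifferent between Stay out and Enter; this condition fixes p.
  the entrant's expected payoff from Stay out: p·(-12) + (1−p)·12 = -24p + 12
  the entrant's expected payoff from Enter: p·5 + (1−p)·3 = 2p + 3
  -24p + 12 = 2p + 3  ⇒  -26p = -9  ⇒  p = 9/26.

p = 9/26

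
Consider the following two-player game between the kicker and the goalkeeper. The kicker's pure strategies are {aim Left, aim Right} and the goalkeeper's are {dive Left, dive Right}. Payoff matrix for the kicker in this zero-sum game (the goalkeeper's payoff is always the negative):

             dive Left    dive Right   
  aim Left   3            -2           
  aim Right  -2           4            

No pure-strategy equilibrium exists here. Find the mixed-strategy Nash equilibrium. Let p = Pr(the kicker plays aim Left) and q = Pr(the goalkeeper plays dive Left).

Set the goalkeeper's expected payoff from dive Left equal to that from dive Right:
  the goalkeeper's payoff from dive Left: p·(-3) + (1−p)·2 = -5p + 2
  the goalkeeper's payoff from dive Right: p·2 + (1−p)·(-4) = 6p - 4
  -5p + 2 = 6p - 4  ⇒  -11p = -6  ⇒  p = 6/11.
Set the kicker's expected payoff from aim Left equal to that from aim Right:
  the kicker's payoff to aim Left: q·3 + (1−q)·(-2) = 5q - 2
  the kicker's payoff to aim Right: q·(-2) + (1−q)·4 = -6q + 4
  5q - 2 = -6q + 4  ⇒  11q = 6  ⇒  q = 6/11.

p = 6/11, q = 6/11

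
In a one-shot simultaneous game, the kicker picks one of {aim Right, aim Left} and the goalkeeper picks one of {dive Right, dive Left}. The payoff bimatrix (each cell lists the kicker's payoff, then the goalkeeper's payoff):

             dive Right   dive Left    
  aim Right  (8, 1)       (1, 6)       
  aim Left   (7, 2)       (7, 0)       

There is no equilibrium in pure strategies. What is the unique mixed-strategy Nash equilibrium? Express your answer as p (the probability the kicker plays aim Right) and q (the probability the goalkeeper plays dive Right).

p = 2/7, q = 6/7

The kicker's mix must leave the goalkeeper indifferent between dive Right and dive Left.
  the goalkeeper's payoff to dive Right: p·1 + (1−p)·2 = -p + 2
  the goalkeeper's payoff to dive Left: p·6 + (1−p)·0 = 6p
  -p + 2 = 6p  ⇒  -7p = -2  ⇒  p = 2/7.
Set the kicker's expected payoff from aim Right equal to that from aim Left:
  the kicker's payoff to aim Right: q·8 + (1−q)·1 = 7q + 1
  the kicker's payoff to aim Left: q·7 + (1−q)·7 = 7
  7q + 1 = 7  ⇒  7q = 6  ⇒  q = 6/7.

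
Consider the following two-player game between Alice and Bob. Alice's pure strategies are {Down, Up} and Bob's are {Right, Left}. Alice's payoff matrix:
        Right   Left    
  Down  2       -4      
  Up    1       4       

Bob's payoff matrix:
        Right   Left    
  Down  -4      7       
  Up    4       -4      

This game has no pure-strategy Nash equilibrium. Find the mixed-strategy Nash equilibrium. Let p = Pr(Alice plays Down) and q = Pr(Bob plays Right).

p = 8/19, q = 8/9

Set Bob's expected payoff from Right equal to that from Left:
  Bob's payoff to Right: p·(-4) + (1−p)·4 = -8p + 4
  Bob's payoff to Left: p·7 + (1−p)·(-4) = 11p - 4
  -8p + 4 = 11p - 4  ⇒  -19p = -8  ⇒  p = 8/19.
For Alice to be willing to mix, Alice must be indifferent between Down and Up, which pins down Bob's mix.
  Alice's expected payoff from Down: q·2 + (1−q)·(-4) = 6q - 4
  Alice's expected payoff from Up: q·1 + (1−q)·4 = -3q + 4
  6q - 4 = -3q + 4  ⇒  9q = 8  ⇒  q = 8/9.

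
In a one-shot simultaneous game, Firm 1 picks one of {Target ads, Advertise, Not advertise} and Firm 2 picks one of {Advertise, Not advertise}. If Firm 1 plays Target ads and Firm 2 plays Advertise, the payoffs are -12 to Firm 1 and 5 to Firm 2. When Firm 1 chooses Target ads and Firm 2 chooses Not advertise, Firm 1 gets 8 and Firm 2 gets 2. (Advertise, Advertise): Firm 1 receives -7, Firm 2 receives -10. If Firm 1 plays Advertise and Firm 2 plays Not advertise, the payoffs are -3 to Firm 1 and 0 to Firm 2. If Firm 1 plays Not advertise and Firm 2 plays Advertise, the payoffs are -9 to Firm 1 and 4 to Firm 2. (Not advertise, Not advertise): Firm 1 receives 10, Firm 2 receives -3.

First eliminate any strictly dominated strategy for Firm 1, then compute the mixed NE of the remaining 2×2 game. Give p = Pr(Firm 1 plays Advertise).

Firm 1's strategy Target ads is strictly dominated by Not advertise: -9 > -12 and 10 > 8. Eliminate Target ads.
For Firm 2 to be willing to mix, Firm 2 must be indifferent between Advertise and Not advertise, which pins down Firm 1's mix.
  Firm 2's payoff from Advertise: p·(-10) + (1−p)·4 = -14p + 4
  Firm 2's payoff from Not advertise: p·0 + (1−p)·(-3) = 3p - 3
  -14p + 4 = 3p - 3  ⇒  -17p = -7  ⇒  p = 7/17.

p = 7/17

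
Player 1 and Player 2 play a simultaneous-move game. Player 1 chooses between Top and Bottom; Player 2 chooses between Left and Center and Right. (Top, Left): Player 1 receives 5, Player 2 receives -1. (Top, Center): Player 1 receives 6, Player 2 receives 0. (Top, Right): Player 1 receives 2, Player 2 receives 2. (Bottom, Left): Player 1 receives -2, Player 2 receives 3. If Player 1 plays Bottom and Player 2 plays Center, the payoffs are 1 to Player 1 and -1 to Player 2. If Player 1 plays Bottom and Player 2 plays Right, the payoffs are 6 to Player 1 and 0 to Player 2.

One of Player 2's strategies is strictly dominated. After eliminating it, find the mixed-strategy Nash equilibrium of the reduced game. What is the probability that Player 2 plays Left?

q = 4/11

Player 2's strategy Center is strictly dominated by Right: 2 > 0 and 0 > -1. Eliminate Center.
In a mixed equilibrium Player 1 is indifferent between Top and Bottom; this condition fixes q.
  Player 1's payoff to Top: q·5 + (1−q)·2 = 3q + 2
  Player 1's payoff to Bottom: q·(-2) + (1−q)·6 = -8q + 6
  3q + 2 = -8q + 6  ⇒  11q = 4  ⇒  q = 4/11.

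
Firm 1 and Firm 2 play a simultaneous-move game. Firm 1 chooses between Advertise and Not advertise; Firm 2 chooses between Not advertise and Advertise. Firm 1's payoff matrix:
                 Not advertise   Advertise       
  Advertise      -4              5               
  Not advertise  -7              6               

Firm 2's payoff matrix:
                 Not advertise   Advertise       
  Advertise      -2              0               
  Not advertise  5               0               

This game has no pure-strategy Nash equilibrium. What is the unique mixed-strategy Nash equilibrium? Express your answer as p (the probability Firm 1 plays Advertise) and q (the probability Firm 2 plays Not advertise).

p = 5/7, q = 1/4

Firm 1's mix must leave Firm 2 indifferent between Not advertise and Advertise.
  Firm 2's payoff to Not advertise: p·(-2) + (1−p)·5 = -7p + 5
  Firm 2's payoff to Advertise: p·0 + (1−p)·0 = 0
  -7p + 5 = 0  ⇒  -7p = -5  ⇒  p = 5/7.
Firm 1's indifference between Advertise and Not advertise determines Firm 2's mixing probability q:
  Firm 1's payoff to Advertise: q·(-4) + (1−q)·5 = -9q + 5
  Firm 1's payoff to Not advertise: q·(-7) + (1−q)·6 = -13q + 6
  -9q + 5 = -13q + 6  ⇒  4q = 1  ⇒  q = 1/4.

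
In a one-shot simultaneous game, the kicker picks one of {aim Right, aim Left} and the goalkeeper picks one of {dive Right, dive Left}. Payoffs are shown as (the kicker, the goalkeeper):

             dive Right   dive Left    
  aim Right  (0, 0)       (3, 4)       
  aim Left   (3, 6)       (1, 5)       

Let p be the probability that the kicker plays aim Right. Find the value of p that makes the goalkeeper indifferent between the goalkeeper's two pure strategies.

For the goalkeeper to be willing to mix, the goalkeeper must be indifferent between dive Right and dive Left, which pins down the kicker's mix.
  the goalkeeper's expected payoff from dive Right: p·0 + (1−p)·6 = -6p + 6
  the goalkeeper's expected payoff from dive Left: p·4 + (1−p)·5 = -p + 5
  -6p + 6 = -p + 5  ⇒  -5p = -1  ⇒  p = 1/5.

p = 1/5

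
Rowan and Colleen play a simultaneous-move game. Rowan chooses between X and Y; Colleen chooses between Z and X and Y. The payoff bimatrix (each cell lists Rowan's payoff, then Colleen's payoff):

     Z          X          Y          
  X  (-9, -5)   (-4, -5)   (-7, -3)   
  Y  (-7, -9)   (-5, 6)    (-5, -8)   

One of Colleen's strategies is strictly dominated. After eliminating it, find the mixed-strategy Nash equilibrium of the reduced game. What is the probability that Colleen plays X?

q = 2/3

Colleen's strategy Z is strictly dominated by Y: -3 > -5 and -8 > -9. Eliminate Z.
For Rowan to be willing to mix, Rowan must be indifferent between X and Y, which pins down Colleen's mix.
  Rowan's payoff from X: q·(-4) + (1−q)·(-7) = 3q - 7
  Rowan's payoff from Y: q·(-5) + (1−q)·(-5) = -5
  3q - 7 = -5  ⇒  3q = 2  ⇒  q = 2/3.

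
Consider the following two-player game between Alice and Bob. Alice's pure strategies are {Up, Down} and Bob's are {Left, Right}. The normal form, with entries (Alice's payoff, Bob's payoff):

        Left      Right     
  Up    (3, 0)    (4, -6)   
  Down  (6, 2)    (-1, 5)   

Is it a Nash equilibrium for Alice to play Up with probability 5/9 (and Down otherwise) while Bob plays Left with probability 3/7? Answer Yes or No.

No

Given Alice's mix p = 5/9, Bob's payoff from Left is 8/9 but from Right is -10/9. Bob strictly prefers Left, so Bob would not mix.
So the proposed profile is not a Nash equilibrium.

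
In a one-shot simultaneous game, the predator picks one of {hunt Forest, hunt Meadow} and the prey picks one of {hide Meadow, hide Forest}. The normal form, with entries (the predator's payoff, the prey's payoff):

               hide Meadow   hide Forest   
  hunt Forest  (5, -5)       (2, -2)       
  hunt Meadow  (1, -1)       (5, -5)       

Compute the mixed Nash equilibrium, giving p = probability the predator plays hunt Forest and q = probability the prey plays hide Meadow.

p = 4/7, q = 3/7

Set the prey's expected payoff from hide Meadow equal to that from hide Forest:
  the prey's payoff from hide Meadow: p·(-5) + (1−p)·(-1) = -4p - 1
  the prey's payoff from hide Forest: p·(-2) + (1−p)·(-5) = 3p - 5
  -4p - 1 = 3p - 5  ⇒  -7p = -4  ⇒  p = 4/7.
In a mixed equilibrium the predator is indifferent between hunt Forest and hunt Meadow; this condition fixes q.
  the predator's payoff to hunt Forest: q·5 + (1−q)·2 = 3q + 2
  the predator's payoff to hunt Meadow: q·1 + (1−q)·5 = -4q + 5
  3q + 2 = -4q + 5  ⇒  7q = 3  ⇒  q = 3/7.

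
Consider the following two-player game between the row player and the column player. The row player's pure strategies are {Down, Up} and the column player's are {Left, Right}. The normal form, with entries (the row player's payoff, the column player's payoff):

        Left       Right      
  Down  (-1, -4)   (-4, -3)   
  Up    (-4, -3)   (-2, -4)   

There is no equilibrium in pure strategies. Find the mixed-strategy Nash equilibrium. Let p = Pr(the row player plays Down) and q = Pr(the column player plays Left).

p = 1/2, q = 2/5

The row player's mix must leave the column player indifferent between Left and Right.
  the column player's expected payoff from Left: p·(-4) + (1−p)·(-3) = -p - 3
  the column player's expected payoff from Right: p·(-3) + (1−p)·(-4) = p - 4
  -p - 3 = p - 4  ⇒  -2p = -1  ⇒  p = 1/2.
The row player's indifference between Down and Up determines the column player's mixing probability q:
  the row player's payoff from Down: q·(-1) + (1−q)·(-4) = 3q - 4
  the row player's payoff from Up: q·(-4) + (1−q)·(-2) = -2q - 2
  3q - 4 = -2q - 2  ⇒  5q = 2  ⇒  q = 2/5.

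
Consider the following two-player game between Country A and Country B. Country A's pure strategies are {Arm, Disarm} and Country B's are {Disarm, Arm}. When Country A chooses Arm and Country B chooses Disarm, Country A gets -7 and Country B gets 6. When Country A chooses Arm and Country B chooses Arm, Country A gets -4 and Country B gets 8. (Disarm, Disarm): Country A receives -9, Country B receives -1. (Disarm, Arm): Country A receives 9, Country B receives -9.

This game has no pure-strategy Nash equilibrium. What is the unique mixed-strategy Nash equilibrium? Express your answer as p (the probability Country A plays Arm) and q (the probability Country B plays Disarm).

p = 4/5, q = 13/15

Country A's mix must leave Country B indifferent between Disarm and Arm.
  Country B's payoff to Disarm: p·6 + (1−p)·(-1) = 7p - 1
  Country B's payoff to Arm: p·8 + (1−p)·(-9) = 17p - 9
  7p - 1 = 17p - 9  ⇒  -10p = -8  ⇒  p = 4/5.
Country A's indifference between Arm and Disarm determines Country B's mixing probability q:
  Country A's payoff to Arm: q·(-7) + (1−q)·(-4) = -3q - 4
  Country A's payoff to Disarm: q·(-9) + (1−q)·9 = -18q + 9
  -3q - 4 = -18q + 9  ⇒  15q = 13  ⇒  q = 13/15.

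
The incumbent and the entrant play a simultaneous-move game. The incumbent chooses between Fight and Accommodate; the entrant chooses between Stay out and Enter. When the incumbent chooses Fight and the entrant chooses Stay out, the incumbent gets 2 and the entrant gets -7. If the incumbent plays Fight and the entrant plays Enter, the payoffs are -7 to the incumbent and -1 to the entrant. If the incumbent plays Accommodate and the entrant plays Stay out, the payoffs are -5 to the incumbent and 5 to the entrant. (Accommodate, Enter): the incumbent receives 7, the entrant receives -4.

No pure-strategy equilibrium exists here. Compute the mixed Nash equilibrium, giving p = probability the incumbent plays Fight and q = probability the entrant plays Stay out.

p = 3/5, q = 2/3

In a mixed equilibrium the entrant is indifferent between Stay out and Enter; this condition fixes p.
  the entrant's expected payoff from Stay out: p·(-7) + (1−p)·5 = -12p + 5
  the entrant's expected payoff from Enter: p·(-1) + (1−p)·(-4) = 3p - 4
  -12p + 5 = 3p - 4  ⇒  -15p = -9  ⇒  p = 3/5.
The entrant's mix must leave the incumbent indifferent between Fight and Accommodate.
  the incumbent's expected payoff from Fight: q·2 + (1−q)·(-7) = 9q - 7
  the incumbent's expected payoff from Accommodate: q·(-5) + (1−q)·7 = -12q + 7
  9q - 7 = -12q + 7  ⇒  21q = 14  ⇒  q = 2/3.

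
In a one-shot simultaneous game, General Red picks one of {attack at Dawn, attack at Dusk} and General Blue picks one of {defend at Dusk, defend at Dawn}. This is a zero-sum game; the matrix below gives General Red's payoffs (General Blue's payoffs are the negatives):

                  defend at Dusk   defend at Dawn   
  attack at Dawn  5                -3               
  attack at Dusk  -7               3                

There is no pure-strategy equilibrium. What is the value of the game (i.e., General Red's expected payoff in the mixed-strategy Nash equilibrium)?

v = -1/3

In a mixed equilibrium General Red is indifferent between attack at Dawn and attack at Dusk; this condition fixes q.
  General Red's payoff to attack at Dawn: q·5 + (1−q)·(-3) = 8q - 3
  General Red's payoff to attack at Dusk: q·(-7) + (1−q)·3 = -10q + 3
  8q - 3 = -10q + 3  ⇒  18q = 6  ⇒  q = 1/3.
The value is General Red's expected payoff against this mix (using attack at Dawn): (1/3)·5 + (2/3)·(-3) = -1/3.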